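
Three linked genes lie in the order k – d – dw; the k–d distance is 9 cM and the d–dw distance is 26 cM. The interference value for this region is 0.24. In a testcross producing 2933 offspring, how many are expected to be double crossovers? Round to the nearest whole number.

52

Map distances give recombination frequencies of 0.090 and 0.260 for the two intervals.
With interference 0.24 (so coincidence = 0.76), expected double-crossover frequency = 0.090 × 0.260 × 0.76 = 0.01778.
Expected number = 0.01778 × 2933 = 52.16 ≈ 52.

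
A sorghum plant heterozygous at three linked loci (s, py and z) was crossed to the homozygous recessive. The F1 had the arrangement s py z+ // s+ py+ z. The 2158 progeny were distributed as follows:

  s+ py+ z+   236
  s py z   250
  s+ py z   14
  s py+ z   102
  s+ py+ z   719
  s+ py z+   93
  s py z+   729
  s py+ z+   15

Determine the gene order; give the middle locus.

py

The two rarest classes, s py+ z+ and s+ py z, are the double crossovers. Comparing them with the parentals, only the py allele has switched, so py is the middle locus and the order is z – py – s.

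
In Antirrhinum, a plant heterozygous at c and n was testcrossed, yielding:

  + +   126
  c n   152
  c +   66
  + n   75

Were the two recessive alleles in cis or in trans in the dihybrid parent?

The two most frequent classes are + + (126) and c n (152); these are the parental (non-recombinant) types.
So the F1 carried + + on one chromosome and c n on the other — the recessive alleles are on the same chromosome (cis / coupling).

cis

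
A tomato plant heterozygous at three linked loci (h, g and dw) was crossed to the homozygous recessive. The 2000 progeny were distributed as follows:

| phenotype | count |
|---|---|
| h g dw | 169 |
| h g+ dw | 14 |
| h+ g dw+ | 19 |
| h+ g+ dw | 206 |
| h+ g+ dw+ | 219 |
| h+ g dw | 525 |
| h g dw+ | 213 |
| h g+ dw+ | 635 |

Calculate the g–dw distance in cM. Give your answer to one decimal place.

22.6 cM

The two most frequent reciprocal classes, h g+ dw+ and h+ g dw, are the parental types, so the F1 was h g+ dw+ / h+ g dw.
The two rarest classes, h g+ dw and h+ g dw+, are the double crossovers. Comparing them with the parentals, only the dw allele has switched, so dw is the middle locus and the order is h – dw – g.
Crossovers in the dw–g interval produce the single-crossover classes h g dw+ and h+ g+ dw (213 + 206 = 419) plus the double crossovers (33).
RF(dw–g) = (419 + 33) / 2000 = 452/2000 = 0.2260 → 22.6 cM.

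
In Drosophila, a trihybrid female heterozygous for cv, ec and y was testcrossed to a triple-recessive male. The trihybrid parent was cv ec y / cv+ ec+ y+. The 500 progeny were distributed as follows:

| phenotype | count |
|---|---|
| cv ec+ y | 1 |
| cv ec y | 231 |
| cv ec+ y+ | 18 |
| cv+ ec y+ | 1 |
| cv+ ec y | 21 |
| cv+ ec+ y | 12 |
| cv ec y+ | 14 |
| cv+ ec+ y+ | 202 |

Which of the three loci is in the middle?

ec

The two rarest classes, cv ec+ y and cv+ ec y+, are the double crossovers. Comparing them with the parentals, only the ec allele has switched, so ec is the middle locus and the order is cv – ec – y.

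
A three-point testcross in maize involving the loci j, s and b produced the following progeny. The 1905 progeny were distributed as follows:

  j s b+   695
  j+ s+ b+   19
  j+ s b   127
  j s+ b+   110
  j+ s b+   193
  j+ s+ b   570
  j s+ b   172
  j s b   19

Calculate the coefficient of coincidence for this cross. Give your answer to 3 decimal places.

0.653

The two most frequent reciprocal classes, j+ s+ b and j s b+, are the parental types, so the F1 was j+ s+ b / j s b+.
The two rarest classes, j+ s+ b+ and j s b, are the double crossovers. Comparing them with the parentals, only the b allele has switched, so b is the middle locus and the order is s – b – j.
s–b: (237 + 38)/1905 = 0.1444; b–j: (365 + 38)/1905 = 0.2115.
Expected DCO frequency = 0.1444 × 0.2115 ≈ 0.03054; observed = 38/1905 ≈ 0.01995.
Coefficient of coincidence = 0.01995/0.03054 ≈ 0.653.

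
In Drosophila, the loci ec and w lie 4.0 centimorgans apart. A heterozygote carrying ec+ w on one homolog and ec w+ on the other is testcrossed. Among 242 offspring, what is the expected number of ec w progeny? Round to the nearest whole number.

A map distance of 4.0 centimorgans corresponds to a recombination frequency of 0.040.
The F1 is ec+ w / ec w+, so ec w is a recombinant gamete class with expected frequency r/2 = 0.040/2 = 0.0200.
Expected number = 0.0200 × 242 = 4.84 ≈ 5.

5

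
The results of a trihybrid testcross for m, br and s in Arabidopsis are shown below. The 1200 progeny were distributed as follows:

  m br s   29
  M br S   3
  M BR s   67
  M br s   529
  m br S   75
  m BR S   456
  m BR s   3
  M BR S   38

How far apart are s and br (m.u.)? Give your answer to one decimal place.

The two most frequent reciprocal classes, m BR S and M br s, are the parental types, so the F1 was m BR S / M br s.
The two rarest classes, m BR s and M br S, are the double crossovers. Comparing them with the parentals, only the s allele has switched, so s is the middle locus and the order is br – s – m.
Crossovers in the br–s interval produce the single-crossover classes m br S and M BR s (75 + 67 = 142) plus the double crossovers (6).
RF(br–s) = (142 + 6) / 1200 = 148/1200 = 0.1233 → 12.3 m.u.

12.3 m.u.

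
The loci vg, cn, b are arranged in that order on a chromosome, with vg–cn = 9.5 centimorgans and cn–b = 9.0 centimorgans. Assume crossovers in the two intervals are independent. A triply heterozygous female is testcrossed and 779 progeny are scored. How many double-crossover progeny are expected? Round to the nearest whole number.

Map distances give recombination frequencies of 0.095 and 0.090 for the two intervals.
With no interference, expected double-crossover frequency = 0.095 × 0.090 = 0.00855.
Expected number = 0.00855 × 779 = 6.66 ≈ 7.

7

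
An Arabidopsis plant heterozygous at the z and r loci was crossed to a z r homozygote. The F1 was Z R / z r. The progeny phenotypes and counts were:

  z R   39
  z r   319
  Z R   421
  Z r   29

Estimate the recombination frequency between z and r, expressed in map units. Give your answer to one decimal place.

The recombinant classes are Z r and z R: 29 + 39 = 68.
Recombination frequency = 68/808 = 0.0842 ≈ 8.4%, i.e. 8.4 map units.

8.4 map units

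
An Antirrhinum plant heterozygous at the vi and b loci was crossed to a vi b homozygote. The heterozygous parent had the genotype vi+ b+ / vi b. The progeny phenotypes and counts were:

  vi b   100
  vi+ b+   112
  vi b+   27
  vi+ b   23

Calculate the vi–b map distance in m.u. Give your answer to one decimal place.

The recombinant classes are vi+ b and vi b+: 23 + 27 = 50.
Recombination frequency = 50/262 = 0.1908 ≈ 19.1%, i.e. 19.1 m.u.

19.1 m.u.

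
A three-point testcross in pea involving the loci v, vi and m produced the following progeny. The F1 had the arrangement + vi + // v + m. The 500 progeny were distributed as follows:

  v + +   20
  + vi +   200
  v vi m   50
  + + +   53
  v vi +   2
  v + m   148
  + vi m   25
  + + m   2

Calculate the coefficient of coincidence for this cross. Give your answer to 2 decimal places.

The two rarest classes, v vi + and + + m, are the double crossovers. Comparing them with the parentals, only the v allele has switched, so v is the middle locus and the order is m – v – vi.
m–v: (45 + 4)/500 = 0.0980; v–vi: (103 + 4)/500 = 0.2140.
Expected DCO frequency = 0.0980 × 0.2140 ≈ 0.02097; observed = 4/500 ≈ 0.00800.
Coefficient of coincidence = 0.00800/0.02097 ≈ 0.38.

0.38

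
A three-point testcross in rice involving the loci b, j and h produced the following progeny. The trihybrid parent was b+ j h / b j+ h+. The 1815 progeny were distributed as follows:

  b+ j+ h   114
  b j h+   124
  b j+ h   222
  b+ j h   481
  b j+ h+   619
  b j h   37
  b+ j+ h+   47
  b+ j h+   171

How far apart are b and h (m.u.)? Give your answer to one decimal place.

The two rarest classes, b j h and b+ j+ h+, are the double crossovers. Comparing them with the parentals, only the b allele has switched, so b is the middle locus and the order is j – b – h.
Crossovers in the b–h interval produce the single-crossover classes b+ j h+ and b j+ h (171 + 222 = 393) plus the double crossovers (84).
RF(b–h) = (393 + 84) / 1815 = 477/1815 = 0.2628 → 26.3 m.u.

26.3 m.u.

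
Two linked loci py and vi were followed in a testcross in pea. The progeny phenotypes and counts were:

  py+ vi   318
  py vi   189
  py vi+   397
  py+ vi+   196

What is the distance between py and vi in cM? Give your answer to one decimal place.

The two most frequent classes, py+ vi (318) and py vi+ (397), are the parental types, so the F1 was py+ vi / py vi+.
The recombinant classes are py+ vi+ and py vi: 196 + 189 = 385.
Recombination frequency = 385/1100 = 0.3500 ≈ 35.0%, i.e. 35.0 cM.

35.0 cM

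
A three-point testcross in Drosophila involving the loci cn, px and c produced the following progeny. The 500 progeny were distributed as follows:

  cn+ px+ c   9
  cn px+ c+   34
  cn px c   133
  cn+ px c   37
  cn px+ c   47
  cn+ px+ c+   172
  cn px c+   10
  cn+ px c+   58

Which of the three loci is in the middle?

The two most frequent reciprocal classes, cn px c and cn+ px+ c+, are the parental types, so the F1 was cn px c / cn+ px+ c+.
The two rarest classes, cn px c+ and cn+ px+ c, are the double crossovers. Comparing them with the parentals, only the c allele has switched, so c is the middle locus and the order is px – c – cn.

c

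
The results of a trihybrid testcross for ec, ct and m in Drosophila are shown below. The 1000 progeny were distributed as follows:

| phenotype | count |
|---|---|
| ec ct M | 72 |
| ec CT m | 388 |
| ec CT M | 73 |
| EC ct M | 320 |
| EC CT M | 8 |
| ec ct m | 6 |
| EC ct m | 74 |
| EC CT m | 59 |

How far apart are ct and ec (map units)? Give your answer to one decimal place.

The two most frequent reciprocal classes, ec CT m and EC ct M, are the parental types, so the F1 was ec CT m / EC ct M.
The two rarest classes, ec ct m and EC CT M, are the double crossovers. Comparing them with the parentals, only the ct allele has switched, so ct is the middle locus and the order is ec – ct – m.
Crossovers in the ec–ct interval produce the single-crossover classes EC CT m and ec ct M (59 + 72 = 131) plus the double crossovers (14).
RF(ec–ct) = (131 + 14) / 1000 = 145/1000 = 0.1450 → 14.5 map units.

14.5 map units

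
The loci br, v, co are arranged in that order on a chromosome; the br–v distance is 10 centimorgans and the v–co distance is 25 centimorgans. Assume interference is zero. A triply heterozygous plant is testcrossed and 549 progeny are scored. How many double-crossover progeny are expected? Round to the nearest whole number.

14

Map distances give recombination frequencies of 0.100 and 0.250 for the two intervals.
With no interference, expected double-crossover frequency = 0.100 × 0.250 = 0.02500.
Expected number = 0.02500 × 549 = 13.73 ≈ 14.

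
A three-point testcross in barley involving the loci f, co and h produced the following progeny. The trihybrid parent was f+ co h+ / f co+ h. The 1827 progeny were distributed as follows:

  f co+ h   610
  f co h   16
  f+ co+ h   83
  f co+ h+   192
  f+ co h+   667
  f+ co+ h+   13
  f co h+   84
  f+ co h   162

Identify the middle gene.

The two rarest classes, f+ co+ h+ and f co h, are the double crossovers. Comparing them with the parentals, only the co allele has switched, so co is the middle locus and the order is f – co – h.

co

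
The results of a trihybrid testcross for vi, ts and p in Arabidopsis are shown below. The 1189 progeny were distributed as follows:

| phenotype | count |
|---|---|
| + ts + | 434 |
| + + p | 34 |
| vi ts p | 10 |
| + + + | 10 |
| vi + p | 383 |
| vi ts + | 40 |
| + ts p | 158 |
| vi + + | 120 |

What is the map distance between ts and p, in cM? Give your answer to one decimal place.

The two most frequent reciprocal classes, vi + p and + ts +, are the parental types, so the F1 was vi + p / + ts +.
The two rarest classes, vi ts p and + + +, are the double crossovers. Comparing them with the parentals, only the ts allele has switched, so ts is the middle locus and the order is vi – ts – p.
Crossovers in the ts–p interval produce the single-crossover classes vi + + and + ts p (120 + 158 = 278) plus the double crossovers (20).
RF(ts–p) = (278 + 20) / 1189 = 298/1189 = 0.2506 → 25.1 cM.

25.1 cM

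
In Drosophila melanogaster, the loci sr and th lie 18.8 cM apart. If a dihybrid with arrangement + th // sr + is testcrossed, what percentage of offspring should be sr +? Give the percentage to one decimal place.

A map distance of 18.8 cM corresponds to a recombination frequency of 0.188.
The F1 is + th / sr +, so sr + is a parental gamete class with expected frequency (1 − r)/2 = 0.812/2 = 0.4060.
That is 0.4060 = 40.6% of the progeny.

40.6%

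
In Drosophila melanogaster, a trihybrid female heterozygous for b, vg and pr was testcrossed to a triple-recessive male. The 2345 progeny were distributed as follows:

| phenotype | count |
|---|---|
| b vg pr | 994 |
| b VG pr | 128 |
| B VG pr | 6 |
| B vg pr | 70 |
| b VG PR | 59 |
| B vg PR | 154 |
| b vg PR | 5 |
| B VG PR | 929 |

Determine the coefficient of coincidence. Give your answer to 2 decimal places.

The two most frequent reciprocal classes, B VG PR and b vg pr, are the parental types, so the F1 was B VG PR / b vg pr.
The two rarest classes, B VG pr and b vg PR, are the double crossovers. Comparing them with the parentals, only the pr allele has switched, so pr is the middle locus and the order is b – pr – vg.
b–pr: (129 + 11)/2345 = 0.0597; pr–vg: (282 + 11)/2345 = 0.1249.
Expected DCO frequency = 0.0597 × 0.1249 ≈ 0.00746; observed = 11/2345 ≈ 0.00469.
Coefficient of coincidence = 0.00469/0.00746 ≈ 0.63.

0.63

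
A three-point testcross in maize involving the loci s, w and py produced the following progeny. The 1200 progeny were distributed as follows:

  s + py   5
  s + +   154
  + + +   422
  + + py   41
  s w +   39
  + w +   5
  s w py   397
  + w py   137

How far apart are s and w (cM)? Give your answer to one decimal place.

25.1 cM

The two most frequent reciprocal classes, + + + and s w py, are the parental types, so the F1 was + + + / s w py.
The two rarest classes, + w + and s + py, are the double crossovers. Comparing them with the parentals, only the w allele has switched, so w is the middle locus and the order is s – w – py.
Crossovers in the s–w interval produce the single-crossover classes s + + and + w py (154 + 137 = 291) plus the double crossovers (10).
RF(s–w) = (291 + 10) / 1200 = 301/1200 = 0.2508 → 25.1 cM.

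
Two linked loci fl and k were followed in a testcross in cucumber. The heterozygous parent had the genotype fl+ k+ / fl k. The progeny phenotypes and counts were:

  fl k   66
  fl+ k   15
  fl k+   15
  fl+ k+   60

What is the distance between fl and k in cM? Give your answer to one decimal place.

The recombinant classes are fl+ k and fl k+: 15 + 15 = 30.
Recombination frequency = 30/156 = 0.1923 ≈ 19.2%, i.e. 19.2 cM.

19.2 cM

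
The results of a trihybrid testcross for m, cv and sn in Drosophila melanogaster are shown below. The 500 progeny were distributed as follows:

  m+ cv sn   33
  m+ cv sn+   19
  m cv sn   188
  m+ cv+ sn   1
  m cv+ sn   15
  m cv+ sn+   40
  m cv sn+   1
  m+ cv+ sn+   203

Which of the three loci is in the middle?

The two most frequent reciprocal classes, m+ cv+ sn+ and m cv sn, are the parental types, so the F1 was m+ cv+ sn+ / m cv sn.
The two rarest classes, m+ cv+ sn and m cv sn+, are the double crossovers. Comparing them with the parentals, only the sn allele has switched, so sn is the middle locus and the order is cv – sn – m.

sn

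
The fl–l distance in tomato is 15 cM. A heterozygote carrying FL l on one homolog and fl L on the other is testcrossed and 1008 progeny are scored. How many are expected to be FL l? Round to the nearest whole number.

428

A map distance of 15 cM corresponds to a recombination frequency of 0.150.
The F1 is FL l / fl L, so FL l is a parental gamete class with expected frequency (1 − r)/2 = 0.850/2 = 0.4250.
Expected number = 0.4250 × 1008 = 428.40 ≈ 428.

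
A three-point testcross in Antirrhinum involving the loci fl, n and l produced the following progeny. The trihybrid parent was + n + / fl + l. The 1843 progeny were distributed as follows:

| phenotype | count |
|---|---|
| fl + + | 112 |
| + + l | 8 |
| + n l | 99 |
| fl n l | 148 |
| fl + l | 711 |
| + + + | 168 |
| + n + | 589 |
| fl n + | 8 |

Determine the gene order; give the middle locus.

The two rarest classes, fl n + and + + l, are the double crossovers. Comparing them with the parentals, only the fl allele has switched, so fl is the middle locus and the order is n – fl – l.

fl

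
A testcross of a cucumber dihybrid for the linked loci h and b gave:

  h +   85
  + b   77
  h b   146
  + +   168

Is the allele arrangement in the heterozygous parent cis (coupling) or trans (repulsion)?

The two most frequent classes are + + (168) and h b (146); these are the parental (non-recombinant) types.
So the F1 carried + + on one chromosome and h b on the other — the recessive alleles are on the same chromosome (cis / coupling).

cis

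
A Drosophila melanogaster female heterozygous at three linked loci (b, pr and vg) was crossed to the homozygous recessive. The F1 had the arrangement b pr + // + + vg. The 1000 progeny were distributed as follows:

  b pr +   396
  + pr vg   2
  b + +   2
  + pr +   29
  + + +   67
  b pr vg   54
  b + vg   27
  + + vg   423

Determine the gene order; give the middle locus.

The two rarest classes, b + + and + pr vg, are the double crossovers. Comparing them with the parentals, only the pr allele has switched, so pr is the middle locus and the order is vg – pr – b.

pr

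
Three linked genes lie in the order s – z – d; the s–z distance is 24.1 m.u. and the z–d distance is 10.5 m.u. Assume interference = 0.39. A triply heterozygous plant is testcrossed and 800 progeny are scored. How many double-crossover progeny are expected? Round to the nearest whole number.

Map distances give recombination frequencies of 0.241 and 0.105 for the two intervals.
With interference 0.39 (so coincidence = 0.61), expected double-crossover frequency = 0.241 × 0.105 × 0.61 = 0.01544.
Expected number = 0.01544 × 800 = 12.35 ≈ 12.

12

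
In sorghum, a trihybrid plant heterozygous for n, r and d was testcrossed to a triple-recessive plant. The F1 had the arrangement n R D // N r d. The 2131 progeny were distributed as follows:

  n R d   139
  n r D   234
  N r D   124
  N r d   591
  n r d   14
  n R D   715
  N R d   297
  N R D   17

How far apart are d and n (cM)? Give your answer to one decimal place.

The two rarest classes, N R D and n r d, are the double crossovers. Comparing them with the parentals, only the n allele has switched, so n is the middle locus and the order is d – n – r.
Crossovers in the d–n interval produce the single-crossover classes n R d and N r D (139 + 124 = 263) plus the double crossovers (31).
RF(d–n) = (263 + 31) / 2131 = 294/2131 = 0.1380 → 13.8 cM.

13.8 cM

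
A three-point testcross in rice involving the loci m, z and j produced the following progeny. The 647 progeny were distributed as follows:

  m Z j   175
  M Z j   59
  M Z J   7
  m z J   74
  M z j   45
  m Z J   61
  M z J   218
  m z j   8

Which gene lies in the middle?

The two most frequent reciprocal classes, M z J and m Z j, are the parental types, so the F1 was M z J / m Z j.
The two rarest classes, M Z J and m z j, are the double crossovers. Comparing them with the parentals, only the z allele has switched, so z is the middle locus and the order is j – z – m.

z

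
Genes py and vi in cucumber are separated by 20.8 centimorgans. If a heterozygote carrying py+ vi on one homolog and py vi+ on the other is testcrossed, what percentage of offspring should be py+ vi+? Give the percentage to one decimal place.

10.4%

A map distance of 20.8 centimorgans corresponds to a recombination frequency of 0.208.
The F1 is py+ vi / py vi+, so py+ vi+ is a recombinant gamete class with expected frequency r/2 = 0.208/2 = 0.1040.
That is 0.1040 = 10.4% of the progeny.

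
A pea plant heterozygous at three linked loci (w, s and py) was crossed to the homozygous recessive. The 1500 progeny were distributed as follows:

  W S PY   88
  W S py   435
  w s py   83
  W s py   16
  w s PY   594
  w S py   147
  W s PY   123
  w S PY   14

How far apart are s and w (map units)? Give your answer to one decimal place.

The two most frequent reciprocal classes, w s PY and W S py, are the parental types, so the F1 was w s PY / W S py.
The two rarest classes, w S PY and W s py, are the double crossovers. Comparing them with the parentals, only the s allele has switched, so s is the middle locus and the order is py – s – w.
Crossovers in the s–w interval produce the single-crossover classes W s PY and w S py (123 + 147 = 270) plus the double crossovers (30).
RF(s–w) = (270 + 30) / 1500 = 300/1500 = 0.2000 → 20.0 map units.

20.0 map units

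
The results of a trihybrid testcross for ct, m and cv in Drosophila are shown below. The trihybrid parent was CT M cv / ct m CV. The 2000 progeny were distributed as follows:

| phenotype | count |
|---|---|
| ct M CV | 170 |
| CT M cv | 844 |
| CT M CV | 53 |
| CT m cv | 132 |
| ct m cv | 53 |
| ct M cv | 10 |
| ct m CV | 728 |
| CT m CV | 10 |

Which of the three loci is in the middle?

ct

The two rarest classes, ct M cv and CT m CV, are the double crossovers. Comparing them with the parentals, only the ct allele has switched, so ct is the middle locus and the order is cv – ct – m.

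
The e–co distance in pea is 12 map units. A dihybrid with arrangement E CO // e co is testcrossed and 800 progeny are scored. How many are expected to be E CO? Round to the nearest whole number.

A map distance of 12 map units corresponds to a recombination frequency of 0.120.
The F1 is E CO / e co, so E CO is a parental gamete class with expected frequency (1 − r)/2 = 0.880/2 = 0.4400.
Expected number = 0.4400 × 800 = 352.00 ≈ 352.

352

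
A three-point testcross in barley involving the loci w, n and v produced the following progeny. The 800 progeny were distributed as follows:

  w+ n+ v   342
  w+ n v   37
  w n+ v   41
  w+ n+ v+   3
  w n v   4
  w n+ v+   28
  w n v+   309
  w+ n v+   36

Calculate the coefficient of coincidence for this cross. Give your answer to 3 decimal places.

The two most frequent reciprocal classes, w+ n+ v and w n v+, are the parental types, so the F1 was w+ n+ v / w n v+.
The two rarest classes, w+ n+ v+ and w n v, are the double crossovers. Comparing them with the parentals, only the v allele has switched, so v is the middle locus and the order is w – v – n.
w–v: (77 + 7)/800 = 0.1050; v–n: (65 + 7)/800 = 0.0900.
Expected DCO frequency = 0.1050 × 0.0900 ≈ 0.00945; observed = 7/800 ≈ 0.00875.
Coefficient of coincidence = 0.00875/0.00945 ≈ 0.926.

0.926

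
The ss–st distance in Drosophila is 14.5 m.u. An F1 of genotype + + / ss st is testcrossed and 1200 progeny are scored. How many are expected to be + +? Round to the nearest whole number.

513

A map distance of 14.5 m.u. corresponds to a recombination frequency of 0.145.
The F1 is + + / ss st, so + + is a parental gamete class with expected frequency (1 − r)/2 = 0.855/2 = 0.4275.
Expected number = 0.4275 × 1200 = 513.00 ≈ 513.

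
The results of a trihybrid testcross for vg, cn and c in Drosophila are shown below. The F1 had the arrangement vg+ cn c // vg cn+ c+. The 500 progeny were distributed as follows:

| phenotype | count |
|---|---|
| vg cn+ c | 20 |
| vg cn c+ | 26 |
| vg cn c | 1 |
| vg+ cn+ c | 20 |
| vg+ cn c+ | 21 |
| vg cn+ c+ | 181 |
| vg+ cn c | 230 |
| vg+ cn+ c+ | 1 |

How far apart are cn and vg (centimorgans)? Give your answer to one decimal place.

The two rarest classes, vg cn c and vg+ cn+ c+, are the double crossovers. Comparing them with the parentals, only the vg allele has switched, so vg is the middle locus and the order is cn – vg – c.
Crossovers in the cn–vg interval produce the single-crossover classes vg+ cn+ c and vg cn c+ (20 + 26 = 46) plus the double crossovers (2).
RF(cn–vg) = (46 + 2) / 500 = 48/500 = 0.0960 → 9.6 centimorgans.

9.6 centimorgans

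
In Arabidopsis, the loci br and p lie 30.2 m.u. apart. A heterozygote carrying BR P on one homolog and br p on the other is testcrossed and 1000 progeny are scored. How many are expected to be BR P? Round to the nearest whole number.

A map distance of 30.2 m.u. corresponds to a recombination frequency of 0.302.
The F1 is BR P / br p, so BR P is a parental gamete class with expected frequency (1 − r)/2 = 0.698/2 = 0.3490.
Expected number = 0.3490 × 1000 = 349.00 ≈ 349.

349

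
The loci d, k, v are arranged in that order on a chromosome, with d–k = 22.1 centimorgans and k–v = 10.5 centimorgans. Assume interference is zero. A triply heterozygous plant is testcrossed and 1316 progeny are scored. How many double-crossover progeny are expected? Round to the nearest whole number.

Map distances give recombination frequencies of 0.221 and 0.105 for the two intervals.
With no interference, expected double-crossover frequency = 0.221 × 0.105 = 0.02320.
Expected number = 0.02320 × 1316 = 30.54 ≈ 31.

31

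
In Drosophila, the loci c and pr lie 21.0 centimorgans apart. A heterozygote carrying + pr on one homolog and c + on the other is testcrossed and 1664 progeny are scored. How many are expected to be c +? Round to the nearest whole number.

A map distance of 21.0 centimorgans corresponds to a recombination frequency of 0.210.
The F1 is + pr / c +, so c + is a parental gamete class with expected frequency (1 − r)/2 = 0.790/2 = 0.3950.
Expected number = 0.3950 × 1664 = 657.28 ≈ 657.

657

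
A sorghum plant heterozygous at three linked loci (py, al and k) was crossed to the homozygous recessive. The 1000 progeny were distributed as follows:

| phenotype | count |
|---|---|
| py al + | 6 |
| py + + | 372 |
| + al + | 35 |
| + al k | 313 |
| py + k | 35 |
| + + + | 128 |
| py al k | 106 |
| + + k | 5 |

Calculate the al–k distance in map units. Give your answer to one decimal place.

8.1 map units

The two most frequent reciprocal classes, py + + and + al k, are the parental types, so the F1 was py + + / + al k.
The two rarest classes, py al + and + + k, are the double crossovers. Comparing them with the parentals, only the al allele has switched, so al is the middle locus and the order is py – al – k.
Crossovers in the al–k interval produce the single-crossover classes py + k and + al + (35 + 35 = 70) plus the double crossovers (11).
RF(al–k) = (70 + 11) / 1000 = 81/1000 = 0.0810 → 8.1 map units.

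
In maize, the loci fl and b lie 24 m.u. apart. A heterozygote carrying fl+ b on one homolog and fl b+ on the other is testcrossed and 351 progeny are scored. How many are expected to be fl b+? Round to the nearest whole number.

A map distance of 24 m.u. corresponds to a recombination frequency of 0.240.
The F1 is fl+ b / fl b+, so fl b+ is a parental gamete class with expected frequency (1 − r)/2 = 0.760/2 = 0.3800.
Expected number = 0.3800 × 351 = 133.38 ≈ 133.

133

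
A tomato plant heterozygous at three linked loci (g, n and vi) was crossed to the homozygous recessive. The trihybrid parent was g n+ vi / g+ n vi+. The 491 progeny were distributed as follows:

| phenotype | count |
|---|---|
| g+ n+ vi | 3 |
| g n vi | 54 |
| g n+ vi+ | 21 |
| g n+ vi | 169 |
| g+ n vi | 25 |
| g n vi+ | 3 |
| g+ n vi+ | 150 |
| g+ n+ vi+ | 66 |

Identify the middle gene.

The two rarest classes, g+ n+ vi and g n vi+, are the double crossovers. Comparing them with the parentals, only the g allele has switched, so g is the middle locus and the order is vi – g – n.

g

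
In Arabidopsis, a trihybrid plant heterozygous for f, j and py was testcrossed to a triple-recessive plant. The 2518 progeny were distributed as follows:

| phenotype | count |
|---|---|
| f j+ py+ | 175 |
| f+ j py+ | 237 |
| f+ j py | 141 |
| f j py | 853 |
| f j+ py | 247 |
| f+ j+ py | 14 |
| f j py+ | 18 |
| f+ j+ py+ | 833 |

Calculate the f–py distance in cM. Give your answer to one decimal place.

The two most frequent reciprocal classes, f j py and f+ j+ py+, are the parental types, so the F1 was f j py / f+ j+ py+.
The two rarest classes, f j py+ and f+ j+ py, are the double crossovers. Comparing them with the parentals, only the py allele has switched, so py is the middle locus and the order is f – py – j.
Crossovers in the f–py interval produce the single-crossover classes f+ j py and f j+ py+ (141 + 175 = 316) plus the double crossovers (32).
RF(f–py) = (316 + 32) / 2518 = 348/2518 = 0.1382 → 13.8 cM.

13.8 cM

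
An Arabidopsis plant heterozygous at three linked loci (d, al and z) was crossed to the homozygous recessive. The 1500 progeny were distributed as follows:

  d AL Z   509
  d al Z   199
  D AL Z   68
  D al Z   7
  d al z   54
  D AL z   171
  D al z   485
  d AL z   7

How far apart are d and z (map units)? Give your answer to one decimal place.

The two most frequent reciprocal classes, D al z and d AL Z, are the parental types, so the F1 was D al z / d AL Z.
The two rarest classes, D al Z and d AL z, are the double crossovers. Comparing them with the parentals, only the z allele has switched, so z is the middle locus and the order is d – z – al.
Crossovers in the d–z interval produce the single-crossover classes d al z and D AL Z (54 + 68 = 122) plus the double crossovers (14).
RF(d–z) = (122 + 14) / 1500 = 136/1500 = 0.0907 → 9.1 map units.

9.1 map units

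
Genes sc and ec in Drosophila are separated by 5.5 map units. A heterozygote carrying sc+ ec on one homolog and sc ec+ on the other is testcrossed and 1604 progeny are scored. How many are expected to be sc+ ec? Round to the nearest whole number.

758

A map distance of 5.5 map units corresponds to a recombination frequency of 0.055.
The F1 is sc+ ec / sc ec+, so sc+ ec is a parental gamete class with expected frequency (1 − r)/2 = 0.945/2 = 0.4725.
Expected number = 0.4725 × 1604 = 757.89 ≈ 758.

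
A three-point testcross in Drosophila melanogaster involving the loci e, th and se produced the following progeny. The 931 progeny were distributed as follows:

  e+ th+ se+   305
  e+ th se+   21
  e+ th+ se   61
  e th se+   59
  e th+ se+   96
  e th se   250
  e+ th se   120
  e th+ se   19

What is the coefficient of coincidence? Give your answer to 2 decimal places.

The two most frequent reciprocal classes, e th se and e+ th+ se+, are the parental types, so the F1 was e th se / e+ th+ se+.
The two rarest classes, e th+ se and e+ th se+, are the double crossovers. Comparing them with the parentals, only the th allele has switched, so th is the middle locus and the order is e – th – se.
e–th: (216 + 40)/931 = 0.2750; th–se: (120 + 40)/931 = 0.1719.
Expected DCO frequency = 0.2750 × 0.1719 ≈ 0.04727; observed = 40/931 ≈ 0.04296.
Coefficient of coincidence = 0.04296/0.04727 ≈ 0.91.

0.91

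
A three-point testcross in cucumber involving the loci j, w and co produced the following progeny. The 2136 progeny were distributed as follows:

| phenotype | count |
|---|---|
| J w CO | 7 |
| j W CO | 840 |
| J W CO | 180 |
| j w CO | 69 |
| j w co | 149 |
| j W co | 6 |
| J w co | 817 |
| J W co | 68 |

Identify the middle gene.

co

The two most frequent reciprocal classes, j W CO and J w co, are the parental types, so the F1 was j W CO / J w co.
The two rarest classes, j W co and J w CO, are the double crossovers. Comparing them with the parentals, only the co allele has switched, so co is the middle locus and the order is w – co – j.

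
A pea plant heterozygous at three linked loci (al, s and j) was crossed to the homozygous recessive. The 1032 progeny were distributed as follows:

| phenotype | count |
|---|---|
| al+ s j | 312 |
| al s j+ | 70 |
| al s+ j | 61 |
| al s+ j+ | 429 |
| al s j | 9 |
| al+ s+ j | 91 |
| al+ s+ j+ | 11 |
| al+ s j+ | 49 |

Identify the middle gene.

The two most frequent reciprocal classes, al s+ j+ and al+ s j, are the parental types, so the F1 was al s+ j+ / al+ s j.
The two rarest classes, al+ s+ j+ and al s j, are the double crossovers. Comparing them with the parentals, only the al allele has switched, so al is the middle locus and the order is j – al – s.

al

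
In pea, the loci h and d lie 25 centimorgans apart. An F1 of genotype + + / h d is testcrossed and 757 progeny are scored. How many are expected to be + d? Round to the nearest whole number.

95

A map distance of 25 centimorgans corresponds to a recombination frequency of 0.250.
The F1 is + + / h d, so + d is a recombinant gamete class with expected frequency r/2 = 0.250/2 = 0.1250.
Expected number = 0.1250 × 757 = 94.62 ≈ 95.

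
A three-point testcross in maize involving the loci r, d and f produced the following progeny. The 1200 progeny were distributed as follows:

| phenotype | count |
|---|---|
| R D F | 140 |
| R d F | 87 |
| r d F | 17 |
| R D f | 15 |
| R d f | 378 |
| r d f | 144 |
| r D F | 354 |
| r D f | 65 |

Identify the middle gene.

The two most frequent reciprocal classes, R d f and r D F, are the parental types, so the F1 was R d f / r D F.
The two rarest classes, R D f and r d F, are the double crossovers. Comparing them with the parentals, only the d allele has switched, so d is the middle locus and the order is f – d – r.

d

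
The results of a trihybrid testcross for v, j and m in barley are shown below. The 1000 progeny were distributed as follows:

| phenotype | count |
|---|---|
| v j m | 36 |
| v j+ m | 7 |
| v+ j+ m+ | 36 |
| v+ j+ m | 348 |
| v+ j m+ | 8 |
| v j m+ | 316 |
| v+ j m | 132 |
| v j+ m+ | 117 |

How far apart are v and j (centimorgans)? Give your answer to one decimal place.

26.4 centimorgans

The two most frequent reciprocal classes, v j m+ and v+ j+ m, are the parental types, so the F1 was v j m+ / v+ j+ m.
The two rarest classes, v+ j m+ and v j+ m, are the double crossovers. Comparing them with the parentals, only the v allele has switched, so v is the middle locus and the order is j – v – m.
Crossovers in the j–v interval produce the single-crossover classes v j+ m+ and v+ j m (117 + 132 = 249) plus the double crossovers (15).
RF(j–v) = (249 + 15) / 1000 = 264/1000 = 0.2640 → 26.4 centimorgans.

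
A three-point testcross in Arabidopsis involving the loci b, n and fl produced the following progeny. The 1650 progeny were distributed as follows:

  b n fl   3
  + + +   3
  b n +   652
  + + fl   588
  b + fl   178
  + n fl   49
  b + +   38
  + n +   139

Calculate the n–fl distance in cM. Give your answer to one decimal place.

5.6 cM

The two most frequent reciprocal classes, + + fl and b n +, are the parental types, so the F1 was + + fl / b n +.
The two rarest classes, + + + and b n fl, are the double crossovers. Comparing them with the parentals, only the fl allele has switched, so fl is the middle locus and the order is b – fl – n.
Crossovers in the fl–n interval produce the single-crossover classes + n fl and b + + (49 + 38 = 87) plus the double crossovers (6).
RF(fl–n) = (87 + 6) / 1650 = 93/1650 = 0.0564 → 5.6 cM.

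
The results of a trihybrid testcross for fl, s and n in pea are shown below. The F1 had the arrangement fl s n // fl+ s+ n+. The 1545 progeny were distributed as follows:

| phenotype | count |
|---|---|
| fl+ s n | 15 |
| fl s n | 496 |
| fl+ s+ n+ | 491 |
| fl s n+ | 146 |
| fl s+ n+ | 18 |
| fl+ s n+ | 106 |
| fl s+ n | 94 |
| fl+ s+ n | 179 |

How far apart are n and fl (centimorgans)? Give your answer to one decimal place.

The two rarest classes, fl+ s n and fl s+ n+, are the double crossovers. Comparing them with the parentals, only the fl allele has switched, so fl is the middle locus and the order is n – fl – s.
Crossovers in the n–fl interval produce the single-crossover classes fl s n+ and fl+ s+ n (146 + 179 = 325) plus the double crossovers (33).
RF(n–fl) = (325 + 33) / 1545 = 358/1545 = 0.2317 → 23.2 centimorgans.

23.2 centimorgans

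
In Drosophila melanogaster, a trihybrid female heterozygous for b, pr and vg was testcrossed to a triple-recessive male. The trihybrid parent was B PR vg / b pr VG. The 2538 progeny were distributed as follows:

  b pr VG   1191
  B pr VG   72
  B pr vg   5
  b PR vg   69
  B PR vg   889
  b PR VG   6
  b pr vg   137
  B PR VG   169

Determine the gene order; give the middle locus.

pr

The two rarest classes, B pr vg and b PR VG, are the double crossovers. Comparing them with the parentals, only the pr allele has switched, so pr is the middle locus and the order is b – pr – vg.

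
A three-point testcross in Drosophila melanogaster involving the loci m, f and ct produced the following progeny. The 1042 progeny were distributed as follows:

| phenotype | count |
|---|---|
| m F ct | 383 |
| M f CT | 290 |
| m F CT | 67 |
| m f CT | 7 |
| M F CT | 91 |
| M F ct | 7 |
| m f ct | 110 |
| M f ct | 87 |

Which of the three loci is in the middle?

m

The two most frequent reciprocal classes, M f CT and m F ct, are the parental types, so the F1 was M f CT / m F ct.
The two rarest classes, m f CT and M F ct, are the double crossovers. Comparing them with the parentals, only the m allele has switched, so m is the middle locus and the order is f – m – ct.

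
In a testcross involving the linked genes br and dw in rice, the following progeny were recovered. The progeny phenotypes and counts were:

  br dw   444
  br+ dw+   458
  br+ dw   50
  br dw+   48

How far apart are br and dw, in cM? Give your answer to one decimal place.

9.8 cM

The two most frequent classes, br+ dw+ (458) and br dw (444), are the parental types, so the F1 was br+ dw+ / br dw.
The recombinant classes are br+ dw and br dw+: 50 + 48 = 98.
Recombination frequency = 98/1000 = 0.0980 ≈ 9.8%, i.e. 9.8 cM.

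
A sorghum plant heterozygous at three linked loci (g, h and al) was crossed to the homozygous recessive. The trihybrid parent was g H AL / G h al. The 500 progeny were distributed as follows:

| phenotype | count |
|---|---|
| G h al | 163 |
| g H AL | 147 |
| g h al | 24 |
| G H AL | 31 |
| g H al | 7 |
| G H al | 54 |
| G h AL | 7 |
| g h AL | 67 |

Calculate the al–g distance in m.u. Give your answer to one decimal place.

13.8 m.u.

The two rarest classes, g H al and G h AL, are the double crossovers. Comparing them with the parentals, only the al allele has switched, so al is the middle locus and the order is g – al – h.
Crossovers in the g–al interval produce the single-crossover classes G H AL and g h al (31 + 24 = 55) plus the double crossovers (14).
RF(g–al) = (55 + 14) / 500 = 69/500 = 0.1380 → 13.8 m.u.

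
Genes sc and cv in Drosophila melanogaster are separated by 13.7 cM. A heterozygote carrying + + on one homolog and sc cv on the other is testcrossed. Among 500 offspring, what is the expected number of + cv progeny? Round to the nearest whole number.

34

A map distance of 13.7 cM corresponds to a recombination frequency of 0.137.
The F1 is + + / sc cv, so + cv is a recombinant gamete class with expected frequency r/2 = 0.137/2 = 0.0685.
Expected number = 0.0685 × 500 = 34.25 ≈ 34.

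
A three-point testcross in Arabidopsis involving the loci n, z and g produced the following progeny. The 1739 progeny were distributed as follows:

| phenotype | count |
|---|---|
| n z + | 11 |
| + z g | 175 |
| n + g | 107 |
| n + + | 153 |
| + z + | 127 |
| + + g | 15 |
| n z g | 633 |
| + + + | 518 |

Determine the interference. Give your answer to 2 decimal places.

0.51

The two most frequent reciprocal classes, n z g and + + +, are the parental types, so the F1 was n z g / + + +.
The two rarest classes, n z + and + + g, are the double crossovers. Comparing them with the parentals, only the g allele has switched, so g is the middle locus and the order is n – g – z.
n–g: (328 + 26)/1739 = 0.2036; g–z: (234 + 26)/1739 = 0.1495.
Expected DCO frequency = 0.2036 × 0.1495 ≈ 0.03044; observed = 26/1739 ≈ 0.01495.
Coefficient of coincidence = 0.01495/0.03044 ≈ 0.49; interference = 1 − 0.49 = 0.51.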